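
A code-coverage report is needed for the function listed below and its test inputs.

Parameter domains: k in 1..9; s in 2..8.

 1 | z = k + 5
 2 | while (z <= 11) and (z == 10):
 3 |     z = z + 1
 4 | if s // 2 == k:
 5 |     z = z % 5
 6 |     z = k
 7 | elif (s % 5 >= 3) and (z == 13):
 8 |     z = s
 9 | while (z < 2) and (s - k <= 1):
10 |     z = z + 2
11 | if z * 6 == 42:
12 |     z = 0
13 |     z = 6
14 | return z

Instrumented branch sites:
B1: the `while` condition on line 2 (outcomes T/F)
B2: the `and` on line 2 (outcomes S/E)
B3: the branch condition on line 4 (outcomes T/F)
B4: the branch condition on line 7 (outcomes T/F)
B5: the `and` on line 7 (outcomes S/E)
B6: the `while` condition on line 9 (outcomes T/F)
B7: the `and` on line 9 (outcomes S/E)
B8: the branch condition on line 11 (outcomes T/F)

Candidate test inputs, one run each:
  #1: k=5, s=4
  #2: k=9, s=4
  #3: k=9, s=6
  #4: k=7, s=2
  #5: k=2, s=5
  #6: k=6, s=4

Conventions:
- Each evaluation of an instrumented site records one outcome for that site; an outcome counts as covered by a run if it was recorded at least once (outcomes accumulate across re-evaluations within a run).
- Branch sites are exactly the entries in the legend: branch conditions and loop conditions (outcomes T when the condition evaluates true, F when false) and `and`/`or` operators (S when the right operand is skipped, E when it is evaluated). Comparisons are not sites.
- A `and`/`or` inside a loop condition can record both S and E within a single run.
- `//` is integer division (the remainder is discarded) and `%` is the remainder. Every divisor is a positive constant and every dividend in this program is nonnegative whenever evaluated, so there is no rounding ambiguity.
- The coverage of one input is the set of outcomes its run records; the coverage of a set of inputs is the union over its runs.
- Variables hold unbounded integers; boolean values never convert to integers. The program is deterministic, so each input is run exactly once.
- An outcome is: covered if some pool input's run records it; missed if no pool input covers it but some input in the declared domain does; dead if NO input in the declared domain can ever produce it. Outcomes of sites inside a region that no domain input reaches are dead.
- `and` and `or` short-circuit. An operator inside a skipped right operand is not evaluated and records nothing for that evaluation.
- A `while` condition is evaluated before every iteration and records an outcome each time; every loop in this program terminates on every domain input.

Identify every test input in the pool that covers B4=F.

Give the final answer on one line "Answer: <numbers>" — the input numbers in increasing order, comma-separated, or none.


input #1 (k=5, s=4): covers B4=F
input #2 (k=9, s=4): covers B4=F
input #3 (k=9, s=6): covers B4=F
input #4 (k=7, s=2): covers B4=F
input #5 (k=2, s=5): misses B4=F
input #6 (k=6, s=4): covers B4=F
Answer: 1, 2, 3, 4, 6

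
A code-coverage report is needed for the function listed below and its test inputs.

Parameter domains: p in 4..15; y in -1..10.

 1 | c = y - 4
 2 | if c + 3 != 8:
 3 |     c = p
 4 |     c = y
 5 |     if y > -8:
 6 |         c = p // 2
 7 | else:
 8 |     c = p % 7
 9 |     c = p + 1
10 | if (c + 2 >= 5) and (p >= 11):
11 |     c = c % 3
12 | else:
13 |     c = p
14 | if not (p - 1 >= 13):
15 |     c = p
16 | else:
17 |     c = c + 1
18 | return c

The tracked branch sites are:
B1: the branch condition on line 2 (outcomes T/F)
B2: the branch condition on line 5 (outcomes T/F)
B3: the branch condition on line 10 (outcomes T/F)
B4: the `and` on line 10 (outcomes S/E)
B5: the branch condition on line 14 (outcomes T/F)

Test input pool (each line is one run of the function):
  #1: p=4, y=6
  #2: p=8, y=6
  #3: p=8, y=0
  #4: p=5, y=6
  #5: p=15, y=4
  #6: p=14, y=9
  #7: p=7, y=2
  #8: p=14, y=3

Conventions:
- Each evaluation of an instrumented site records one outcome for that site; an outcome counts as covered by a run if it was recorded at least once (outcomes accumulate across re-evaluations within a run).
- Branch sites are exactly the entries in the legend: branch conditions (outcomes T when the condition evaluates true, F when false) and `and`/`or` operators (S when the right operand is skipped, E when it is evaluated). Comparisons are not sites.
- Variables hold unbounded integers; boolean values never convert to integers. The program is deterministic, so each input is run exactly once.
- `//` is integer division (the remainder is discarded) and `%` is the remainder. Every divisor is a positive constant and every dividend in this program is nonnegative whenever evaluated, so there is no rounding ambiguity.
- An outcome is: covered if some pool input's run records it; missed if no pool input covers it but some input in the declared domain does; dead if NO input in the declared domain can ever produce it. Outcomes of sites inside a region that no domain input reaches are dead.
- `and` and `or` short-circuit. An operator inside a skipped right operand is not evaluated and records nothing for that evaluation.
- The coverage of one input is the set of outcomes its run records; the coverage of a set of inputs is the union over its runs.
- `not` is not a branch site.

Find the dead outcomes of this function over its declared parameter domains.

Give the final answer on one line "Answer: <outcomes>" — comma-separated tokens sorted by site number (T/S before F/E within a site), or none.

exhaustive pass over the 144-input domain:
  B2=F: never recorded by any domain input -> dead
  reachable outcomes have witnesses, e.g. B1=T (e.g. p=4, y=-1), B1=F (e.g. p=4, y=9), B2=T (e.g. p=4, y=-1), B3=T (e.g. p=11, y=-1)

Answer: B2=F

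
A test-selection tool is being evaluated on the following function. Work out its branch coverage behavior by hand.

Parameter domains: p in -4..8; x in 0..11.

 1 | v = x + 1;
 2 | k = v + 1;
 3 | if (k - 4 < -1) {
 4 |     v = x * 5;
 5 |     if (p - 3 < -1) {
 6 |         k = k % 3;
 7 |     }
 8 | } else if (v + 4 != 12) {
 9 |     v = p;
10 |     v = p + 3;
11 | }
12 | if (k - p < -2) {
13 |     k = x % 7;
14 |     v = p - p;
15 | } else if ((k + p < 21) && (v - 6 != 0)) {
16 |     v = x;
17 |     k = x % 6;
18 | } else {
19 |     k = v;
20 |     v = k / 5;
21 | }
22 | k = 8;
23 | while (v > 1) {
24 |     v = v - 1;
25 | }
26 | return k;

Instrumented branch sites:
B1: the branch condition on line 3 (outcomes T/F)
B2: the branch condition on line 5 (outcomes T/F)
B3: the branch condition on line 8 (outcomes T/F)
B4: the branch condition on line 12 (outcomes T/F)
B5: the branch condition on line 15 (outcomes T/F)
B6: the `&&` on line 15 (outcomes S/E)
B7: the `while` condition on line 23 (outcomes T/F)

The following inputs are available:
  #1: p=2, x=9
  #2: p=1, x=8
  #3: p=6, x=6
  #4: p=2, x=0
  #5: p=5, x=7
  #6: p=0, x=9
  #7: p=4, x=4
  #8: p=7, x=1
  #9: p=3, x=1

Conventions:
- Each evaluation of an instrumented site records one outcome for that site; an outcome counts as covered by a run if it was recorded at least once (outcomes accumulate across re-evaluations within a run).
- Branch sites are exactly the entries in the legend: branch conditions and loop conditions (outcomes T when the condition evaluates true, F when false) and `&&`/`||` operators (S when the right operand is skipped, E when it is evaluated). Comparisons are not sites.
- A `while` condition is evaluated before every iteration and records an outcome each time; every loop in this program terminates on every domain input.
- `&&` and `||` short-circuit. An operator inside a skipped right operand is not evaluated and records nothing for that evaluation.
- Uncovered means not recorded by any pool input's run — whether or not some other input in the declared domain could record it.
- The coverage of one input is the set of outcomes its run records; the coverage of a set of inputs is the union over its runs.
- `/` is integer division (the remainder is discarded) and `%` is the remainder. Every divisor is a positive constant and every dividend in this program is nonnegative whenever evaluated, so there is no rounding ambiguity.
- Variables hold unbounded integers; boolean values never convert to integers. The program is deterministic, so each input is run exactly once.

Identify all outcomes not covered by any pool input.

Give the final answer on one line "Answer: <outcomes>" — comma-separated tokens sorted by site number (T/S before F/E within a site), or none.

test 1 (p=2, x=9) hits B1=F, B3=T, B4=F, B5=T, B6=E, B7=T, B7=F
test 2 (p=1, x=8) hits B1=F, B3=T, B4=F, B5=T, B6=E, B7=T, B7=F
test 3 (p=6, x=6) hits B1=F, B3=T, B4=F, B5=T, B6=E, B7=T, B7=F
test 4 (p=2, x=0) hits B1=T, B2=F, B4=F, B5=T, B6=E, B7=F
test 5 (p=5, x=7) hits B1=F, B3=F, B4=F, B5=T, B6=E, B7=T, B7=F
test 6 (p=0, x=9) hits B1=F, B3=T, B4=F, B5=T, B6=E, B7=T, B7=F
test 7 (p=4, x=4) hits B1=F, B3=T, B4=F, B5=T, B6=E, B7=T, B7=F
test 8 (p=7, x=1) hits B1=F, B3=T, B4=T, B7=F
test 9 (p=3, x=1) hits B1=F, B3=T, B4=F, B5=F, B6=E, B7=F
union over the pool: B1=T, B1=F, B2=F, B3=T, B3=F, B4=T, B4=F, B5=T, B5=F, B6=E, B7=T, B7=F
uncovered (2 of 14): B2=T, B6=S

Answer: B2=T, B6=S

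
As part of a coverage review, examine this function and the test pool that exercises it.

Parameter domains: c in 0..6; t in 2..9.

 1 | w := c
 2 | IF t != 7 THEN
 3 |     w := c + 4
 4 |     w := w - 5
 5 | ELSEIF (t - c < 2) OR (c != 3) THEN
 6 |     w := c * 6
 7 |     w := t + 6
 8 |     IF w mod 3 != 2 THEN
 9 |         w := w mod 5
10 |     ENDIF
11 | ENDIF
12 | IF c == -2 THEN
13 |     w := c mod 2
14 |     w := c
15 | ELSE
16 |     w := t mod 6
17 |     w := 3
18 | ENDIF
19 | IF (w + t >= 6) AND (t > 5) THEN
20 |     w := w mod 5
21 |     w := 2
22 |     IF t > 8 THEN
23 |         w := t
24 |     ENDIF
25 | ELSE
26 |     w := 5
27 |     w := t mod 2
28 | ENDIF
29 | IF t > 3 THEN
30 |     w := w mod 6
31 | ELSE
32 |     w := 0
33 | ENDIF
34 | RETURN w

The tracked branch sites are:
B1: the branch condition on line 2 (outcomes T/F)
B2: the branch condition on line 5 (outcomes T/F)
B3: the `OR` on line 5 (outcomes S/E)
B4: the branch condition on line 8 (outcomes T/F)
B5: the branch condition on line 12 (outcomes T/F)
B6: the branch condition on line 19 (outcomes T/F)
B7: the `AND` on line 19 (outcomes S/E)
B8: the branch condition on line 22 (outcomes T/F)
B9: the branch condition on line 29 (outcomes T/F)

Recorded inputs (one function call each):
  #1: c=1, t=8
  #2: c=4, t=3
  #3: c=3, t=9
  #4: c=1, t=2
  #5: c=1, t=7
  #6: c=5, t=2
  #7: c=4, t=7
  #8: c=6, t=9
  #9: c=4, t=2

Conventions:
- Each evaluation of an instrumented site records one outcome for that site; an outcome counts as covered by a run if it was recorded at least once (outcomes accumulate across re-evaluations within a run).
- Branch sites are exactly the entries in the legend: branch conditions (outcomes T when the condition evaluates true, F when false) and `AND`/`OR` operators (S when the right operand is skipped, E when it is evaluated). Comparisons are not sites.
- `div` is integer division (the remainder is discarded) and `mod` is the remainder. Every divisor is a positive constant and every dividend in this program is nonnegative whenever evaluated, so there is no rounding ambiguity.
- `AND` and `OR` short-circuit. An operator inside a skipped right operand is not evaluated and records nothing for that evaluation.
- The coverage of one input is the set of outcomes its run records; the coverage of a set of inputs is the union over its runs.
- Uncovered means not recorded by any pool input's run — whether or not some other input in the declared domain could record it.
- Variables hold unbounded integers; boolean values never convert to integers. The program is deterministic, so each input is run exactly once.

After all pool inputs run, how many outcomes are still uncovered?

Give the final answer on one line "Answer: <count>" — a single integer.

input #1, c=1, t=8: outcomes B1=T, B5=F, B6=T, B7=E, B8=F, B9=T
input #2, c=4, t=3: outcomes B1=T, B5=F, B6=F, B7=E, B9=F
input #3, c=3, t=9: outcomes B1=T, B5=F, B6=T, B7=E, B8=T, B9=T
input #4, c=1, t=2: outcomes B1=T, B5=F, B6=F, B7=S, B9=F
input #5, c=1, t=7: outcomes B1=F, B2=T, B3=E, B4=T, B5=F, B6=T, B7=E, B8=F, B9=T
input #6, c=5, t=2: outcomes B1=T, B5=F, B6=F, B7=S, B9=F
input #7, c=4, t=7: outcomes B1=F, B2=T, B3=E, B4=T, B5=F, B6=T, B7=E, B8=F, B9=T
input #8, c=6, t=9: outcomes B1=T, B5=F, B6=T, B7=E, B8=T, B9=T
input #9, c=4, t=2: outcomes B1=T, B5=F, B6=F, B7=S, B9=F
union over the pool: B1=T, B1=F, B2=T, B3=E, B4=T, B5=F, B6=T, B6=F, B7=S, B7=E, B8=T, B8=F, B9=T, B9=F
uncovered (4 of 18): B2=F, B3=S, B4=F, B5=T

Answer: 4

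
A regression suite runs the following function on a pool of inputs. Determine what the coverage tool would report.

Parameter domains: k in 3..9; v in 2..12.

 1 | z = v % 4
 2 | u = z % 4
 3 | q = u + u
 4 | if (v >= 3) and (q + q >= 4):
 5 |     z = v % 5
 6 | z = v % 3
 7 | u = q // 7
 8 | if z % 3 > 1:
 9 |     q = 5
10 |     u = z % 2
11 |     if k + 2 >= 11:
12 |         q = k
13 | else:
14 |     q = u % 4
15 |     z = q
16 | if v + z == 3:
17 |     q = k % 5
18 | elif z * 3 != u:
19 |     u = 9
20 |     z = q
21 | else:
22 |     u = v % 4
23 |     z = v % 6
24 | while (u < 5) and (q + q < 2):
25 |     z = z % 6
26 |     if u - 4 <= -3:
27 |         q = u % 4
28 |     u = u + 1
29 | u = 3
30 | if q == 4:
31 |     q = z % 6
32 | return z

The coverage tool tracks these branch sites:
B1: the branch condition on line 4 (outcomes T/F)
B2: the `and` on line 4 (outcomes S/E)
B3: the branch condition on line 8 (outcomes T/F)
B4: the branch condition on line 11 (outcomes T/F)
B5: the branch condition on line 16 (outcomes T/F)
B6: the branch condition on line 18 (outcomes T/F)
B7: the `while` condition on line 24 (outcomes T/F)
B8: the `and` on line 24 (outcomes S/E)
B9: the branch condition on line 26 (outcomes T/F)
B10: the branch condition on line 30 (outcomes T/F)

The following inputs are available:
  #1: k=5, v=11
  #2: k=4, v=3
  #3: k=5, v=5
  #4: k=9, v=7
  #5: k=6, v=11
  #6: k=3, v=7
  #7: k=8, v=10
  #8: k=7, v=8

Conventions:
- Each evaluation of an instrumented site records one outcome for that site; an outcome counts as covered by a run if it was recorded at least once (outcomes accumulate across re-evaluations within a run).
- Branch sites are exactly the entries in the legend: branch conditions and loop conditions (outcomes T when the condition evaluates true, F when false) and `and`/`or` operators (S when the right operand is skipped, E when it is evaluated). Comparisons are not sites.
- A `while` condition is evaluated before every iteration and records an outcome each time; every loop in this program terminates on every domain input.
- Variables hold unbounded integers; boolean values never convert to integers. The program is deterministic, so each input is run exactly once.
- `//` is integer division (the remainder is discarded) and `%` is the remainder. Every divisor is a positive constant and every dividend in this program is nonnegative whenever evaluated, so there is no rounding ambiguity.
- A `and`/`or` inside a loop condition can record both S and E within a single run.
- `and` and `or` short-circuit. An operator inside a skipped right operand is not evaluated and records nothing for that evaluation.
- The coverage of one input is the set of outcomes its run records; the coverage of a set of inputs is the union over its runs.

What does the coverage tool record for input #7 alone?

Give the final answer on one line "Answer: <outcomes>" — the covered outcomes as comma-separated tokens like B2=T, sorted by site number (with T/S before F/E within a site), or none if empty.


Tracing the run of input #7 (k=8, v=10):
  B2->E, B1->T, B3->F, B5->F, B6->F, B8->E, B7->T, B9->F, B8->E, B7->T
  B9->F, B8->E, B7->T, B9->F, B8->S, B7->F, B10->F
distinct outcomes covered: B1=T, B2=E, B3=F, B5=F, B6=F, B7=T, B7=F, B8=S, B8=E, B9=F, B10=F
Answer: B1=T, B2=E, B3=F, B5=F, B6=F, B7=T, B7=F, B8=S, B8=E, B9=F, B10=F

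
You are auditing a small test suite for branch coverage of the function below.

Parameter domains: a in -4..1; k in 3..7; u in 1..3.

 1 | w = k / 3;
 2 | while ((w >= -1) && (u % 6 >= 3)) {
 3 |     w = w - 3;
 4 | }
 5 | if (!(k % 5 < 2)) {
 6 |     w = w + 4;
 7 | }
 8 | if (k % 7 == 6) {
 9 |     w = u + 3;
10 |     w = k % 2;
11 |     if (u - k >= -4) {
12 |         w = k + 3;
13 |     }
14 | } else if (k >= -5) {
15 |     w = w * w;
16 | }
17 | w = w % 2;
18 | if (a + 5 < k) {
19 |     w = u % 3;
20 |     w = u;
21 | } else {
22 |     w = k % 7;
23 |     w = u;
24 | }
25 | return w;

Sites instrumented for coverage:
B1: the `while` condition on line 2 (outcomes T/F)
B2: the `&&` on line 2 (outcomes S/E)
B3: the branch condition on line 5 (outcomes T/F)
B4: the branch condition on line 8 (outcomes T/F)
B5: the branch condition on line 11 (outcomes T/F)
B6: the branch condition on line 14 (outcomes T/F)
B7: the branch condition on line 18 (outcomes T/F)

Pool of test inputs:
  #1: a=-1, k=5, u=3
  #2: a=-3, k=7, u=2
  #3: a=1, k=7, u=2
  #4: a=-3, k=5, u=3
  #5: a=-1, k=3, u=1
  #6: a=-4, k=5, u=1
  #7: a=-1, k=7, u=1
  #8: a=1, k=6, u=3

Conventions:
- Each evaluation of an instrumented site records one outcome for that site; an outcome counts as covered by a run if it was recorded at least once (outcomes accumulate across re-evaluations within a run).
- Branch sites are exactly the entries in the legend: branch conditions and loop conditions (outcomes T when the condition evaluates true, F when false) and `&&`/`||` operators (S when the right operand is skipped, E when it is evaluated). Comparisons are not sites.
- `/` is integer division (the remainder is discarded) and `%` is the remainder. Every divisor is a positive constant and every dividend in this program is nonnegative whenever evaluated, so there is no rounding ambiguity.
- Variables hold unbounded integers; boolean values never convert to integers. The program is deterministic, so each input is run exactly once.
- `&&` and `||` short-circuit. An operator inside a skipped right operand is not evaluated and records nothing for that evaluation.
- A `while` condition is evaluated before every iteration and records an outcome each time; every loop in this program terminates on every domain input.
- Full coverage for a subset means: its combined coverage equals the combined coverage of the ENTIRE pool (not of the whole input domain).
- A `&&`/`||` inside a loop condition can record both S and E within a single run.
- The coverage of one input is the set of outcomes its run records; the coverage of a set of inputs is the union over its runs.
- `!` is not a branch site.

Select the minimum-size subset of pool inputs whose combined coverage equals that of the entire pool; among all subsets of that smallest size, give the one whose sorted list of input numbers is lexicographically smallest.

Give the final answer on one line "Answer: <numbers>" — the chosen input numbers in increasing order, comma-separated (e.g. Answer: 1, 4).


run #1 (a=-1, k=5, u=3) records B1=T, B1=F, B2=S, B2=E, B3=F, B4=F, B6=T, B7=T
run #2 (a=-3, k=7, u=2) records B1=F, B2=E, B3=T, B4=F, B6=T, B7=T
run #3 (a=1, k=7, u=2) records B1=F, B2=E, B3=T, B4=F, B6=T, B7=T
run #4 (a=-3, k=5, u=3) records B1=T, B1=F, B2=S, B2=E, B3=F, B4=F, B6=T, B7=T
run #5 (a=-1, k=3, u=1) records B1=F, B2=E, B3=T, B4=F, B6=T, B7=F
run #6 (a=-4, k=5, u=1) records B1=F, B2=E, B3=F, B4=F, B6=T, B7=T
run #7 (a=-1, k=7, u=1) records B1=F, B2=E, B3=T, B4=F, B6=T, B7=T
run #8 (a=1, k=6, u=3) records B1=T, B1=F, B2=S, B2=E, B3=F, B4=T, B5=T, B7=F
the full pool covers 12 outcomes: B1=T, B1=F, B2=S, B2=E, B3=T, B3=F, B4=T, B4=F, B5=T, B6=T, B7=T, B7=F
checked all size-1 subsets: none covers 12 outcomes (max 8/12)
the canonical winner is {2, 8}: size 2, full 12-outcome coverage, earliest index list among size-2 covers
Answer: 2, 8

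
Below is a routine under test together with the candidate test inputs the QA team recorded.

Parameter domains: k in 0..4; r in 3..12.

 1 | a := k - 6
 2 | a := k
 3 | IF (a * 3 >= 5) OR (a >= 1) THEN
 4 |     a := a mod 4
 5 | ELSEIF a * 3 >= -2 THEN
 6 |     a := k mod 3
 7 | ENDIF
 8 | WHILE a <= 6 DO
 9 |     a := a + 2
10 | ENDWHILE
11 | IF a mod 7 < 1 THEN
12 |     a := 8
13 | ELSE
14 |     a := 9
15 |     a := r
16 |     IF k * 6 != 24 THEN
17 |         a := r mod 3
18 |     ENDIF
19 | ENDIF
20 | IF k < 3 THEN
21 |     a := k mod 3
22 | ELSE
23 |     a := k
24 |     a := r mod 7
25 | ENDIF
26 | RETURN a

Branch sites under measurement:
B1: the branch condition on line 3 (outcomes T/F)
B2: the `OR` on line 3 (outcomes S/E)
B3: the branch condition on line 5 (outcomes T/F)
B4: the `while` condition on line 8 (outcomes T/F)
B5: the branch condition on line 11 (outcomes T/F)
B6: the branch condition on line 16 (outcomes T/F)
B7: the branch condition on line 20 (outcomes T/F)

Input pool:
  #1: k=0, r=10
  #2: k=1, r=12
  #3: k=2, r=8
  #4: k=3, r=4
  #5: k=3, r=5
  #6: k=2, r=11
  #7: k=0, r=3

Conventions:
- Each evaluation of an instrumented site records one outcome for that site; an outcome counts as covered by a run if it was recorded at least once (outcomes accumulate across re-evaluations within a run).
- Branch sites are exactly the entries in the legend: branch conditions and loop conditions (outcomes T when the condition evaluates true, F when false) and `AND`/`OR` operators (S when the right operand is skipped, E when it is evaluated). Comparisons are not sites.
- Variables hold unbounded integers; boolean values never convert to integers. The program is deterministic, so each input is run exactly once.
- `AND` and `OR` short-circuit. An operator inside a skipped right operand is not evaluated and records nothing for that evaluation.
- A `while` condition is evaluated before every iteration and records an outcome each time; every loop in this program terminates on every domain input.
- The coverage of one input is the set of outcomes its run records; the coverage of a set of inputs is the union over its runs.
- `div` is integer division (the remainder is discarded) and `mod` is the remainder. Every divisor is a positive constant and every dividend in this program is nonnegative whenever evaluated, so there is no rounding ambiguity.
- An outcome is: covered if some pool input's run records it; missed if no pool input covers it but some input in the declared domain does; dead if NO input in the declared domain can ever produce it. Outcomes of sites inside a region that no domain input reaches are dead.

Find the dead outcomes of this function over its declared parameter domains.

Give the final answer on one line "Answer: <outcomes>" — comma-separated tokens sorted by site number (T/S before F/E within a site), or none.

exhaustive pass over the 50-input domain:
  B3=F: never recorded by any domain input -> dead
  reachable outcomes have witnesses, e.g. B1=T (e.g. k=1, r=3), B1=F (e.g. k=0, r=3), B2=S (e.g. k=2, r=3), B2=E (e.g. k=0, r=3)

Answer: B3=F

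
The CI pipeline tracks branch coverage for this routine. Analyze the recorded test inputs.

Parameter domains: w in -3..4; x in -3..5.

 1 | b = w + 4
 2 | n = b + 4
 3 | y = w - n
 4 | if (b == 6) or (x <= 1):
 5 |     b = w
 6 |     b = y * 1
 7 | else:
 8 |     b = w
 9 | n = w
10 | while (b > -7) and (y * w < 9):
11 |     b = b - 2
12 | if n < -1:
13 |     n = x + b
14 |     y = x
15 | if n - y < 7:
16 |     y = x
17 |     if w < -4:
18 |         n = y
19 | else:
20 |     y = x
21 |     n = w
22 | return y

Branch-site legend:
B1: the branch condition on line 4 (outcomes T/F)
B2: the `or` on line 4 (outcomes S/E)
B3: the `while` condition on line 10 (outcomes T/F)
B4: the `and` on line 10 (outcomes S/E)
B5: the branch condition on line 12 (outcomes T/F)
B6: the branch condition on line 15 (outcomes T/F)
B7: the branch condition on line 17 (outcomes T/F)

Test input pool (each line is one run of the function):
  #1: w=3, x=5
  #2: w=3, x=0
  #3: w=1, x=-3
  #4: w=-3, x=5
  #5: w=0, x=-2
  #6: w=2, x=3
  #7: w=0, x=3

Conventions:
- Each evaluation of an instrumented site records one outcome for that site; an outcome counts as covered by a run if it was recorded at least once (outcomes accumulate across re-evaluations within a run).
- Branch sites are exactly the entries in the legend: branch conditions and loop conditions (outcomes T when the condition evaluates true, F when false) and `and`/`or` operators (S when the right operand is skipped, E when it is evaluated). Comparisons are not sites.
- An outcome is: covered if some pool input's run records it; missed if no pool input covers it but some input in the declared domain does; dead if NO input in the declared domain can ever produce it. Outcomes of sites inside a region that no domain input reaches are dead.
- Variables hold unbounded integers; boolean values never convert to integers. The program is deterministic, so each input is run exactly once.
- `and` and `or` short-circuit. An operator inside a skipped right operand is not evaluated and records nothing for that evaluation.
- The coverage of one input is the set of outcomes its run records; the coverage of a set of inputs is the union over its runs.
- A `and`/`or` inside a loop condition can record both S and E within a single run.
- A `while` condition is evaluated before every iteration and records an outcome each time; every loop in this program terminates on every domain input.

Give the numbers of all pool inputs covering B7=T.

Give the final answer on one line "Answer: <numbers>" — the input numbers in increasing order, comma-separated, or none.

input #1 (w=3, x=5): does not produce B7=T
input #2 (w=3, x=0): does not produce B7=T
input #3 (w=1, x=-3): does not produce B7=T
input #4 (w=-3, x=5): does not produce B7=T
input #5 (w=0, x=-2): does not produce B7=T
input #6 (w=2, x=3): does not produce B7=T
input #7 (w=0, x=3): does not produce B7=T

Answer: none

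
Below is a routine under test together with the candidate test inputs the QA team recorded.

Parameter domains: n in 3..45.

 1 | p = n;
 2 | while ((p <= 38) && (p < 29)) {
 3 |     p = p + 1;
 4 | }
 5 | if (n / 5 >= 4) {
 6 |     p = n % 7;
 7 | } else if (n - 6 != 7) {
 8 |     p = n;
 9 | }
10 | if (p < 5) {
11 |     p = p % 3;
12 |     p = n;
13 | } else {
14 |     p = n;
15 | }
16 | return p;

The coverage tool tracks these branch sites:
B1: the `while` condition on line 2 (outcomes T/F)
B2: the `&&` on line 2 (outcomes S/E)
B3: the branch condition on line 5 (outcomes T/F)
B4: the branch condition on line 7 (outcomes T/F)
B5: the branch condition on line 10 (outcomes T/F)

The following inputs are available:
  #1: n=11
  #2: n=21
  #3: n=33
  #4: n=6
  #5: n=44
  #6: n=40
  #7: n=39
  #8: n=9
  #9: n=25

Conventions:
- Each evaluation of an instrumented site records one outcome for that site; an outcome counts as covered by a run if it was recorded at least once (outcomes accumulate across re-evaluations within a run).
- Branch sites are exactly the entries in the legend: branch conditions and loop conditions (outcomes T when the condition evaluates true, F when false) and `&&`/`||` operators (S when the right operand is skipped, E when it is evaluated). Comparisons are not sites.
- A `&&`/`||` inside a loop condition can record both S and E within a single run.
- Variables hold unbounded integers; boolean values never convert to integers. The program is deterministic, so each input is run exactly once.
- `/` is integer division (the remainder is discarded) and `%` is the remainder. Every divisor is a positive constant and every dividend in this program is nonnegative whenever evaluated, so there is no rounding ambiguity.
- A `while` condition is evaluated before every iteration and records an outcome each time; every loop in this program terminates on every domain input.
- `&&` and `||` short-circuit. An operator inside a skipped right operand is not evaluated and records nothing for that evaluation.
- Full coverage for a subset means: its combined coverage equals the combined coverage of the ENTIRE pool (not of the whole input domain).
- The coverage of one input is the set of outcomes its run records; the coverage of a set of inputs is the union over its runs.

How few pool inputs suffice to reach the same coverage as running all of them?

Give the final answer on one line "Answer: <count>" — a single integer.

test 1 (n=11) fires B2->E, B1->T, B2->E, B1->T, B2->E, B1->T, B2->E, B1->T, B2->E, B1->T, B2->E, B1->T, B2->E, B1->T, ...; hits B1=T, B1=F, B2=E, B3=F, B4=T, B5=F
test 2 (n=21) fires B2->E, B1->T, B2->E, B1->T, B2->E, B1->T, B2->E, B1->T, B2->E, B1->T, B2->E, B1->T, B2->E, B1->T, ...; hits B1=T, B1=F, B2=E, B3=T, B5=T
test 3 (n=33) fires B2->E, B1->F, B3->T, B5->F; hits B1=F, B2=E, B3=T, B5=F
test 4 (n=6) fires B2->E, B1->T, B2->E, B1->T, B2->E, B1->T, B2->E, B1->T, B2->E, B1->T, B2->E, B1->T, B2->E, B1->T, ...; hits B1=T, B1=F, B2=E, B3=F, B4=T, B5=F
test 5 (n=44) fires B2->S, B1->F, B3->T, B5->T; hits B1=F, B2=S, B3=T, B5=T
test 6 (n=40) fires B2->S, B1->F, B3->T, B5->F; hits B1=F, B2=S, B3=T, B5=F
test 7 (n=39) fires B2->S, B1->F, B3->T, B5->T; hits B1=F, B2=S, B3=T, B5=T
test 8 (n=9) fires B2->E, B1->T, B2->E, B1->T, B2->E, B1->T, B2->E, B1->T, B2->E, B1->T, B2->E, B1->T, B2->E, B1->T, ...; hits B1=T, B1=F, B2=E, B3=F, B4=T, B5=F
test 9 (n=25) fires B2->E, B1->T, B2->E, B1->T, B2->E, B1->T, B2->E, B1->T, B2->E, B1->F, B3->T, B5->T; hits B1=T, B1=F, B2=E, B3=T, B5=T
together the pool reaches 9 outcomes: B1=T, B1=F, B2=S, B2=E, B3=T, B3=F, B4=T, B5=T, B5=F
every size-1 subset falls short of the 9 outcomes (best: 6/9)
inputs {1, 5} (size 2) cover everything; no size-2 subset with a lexicographically smaller index list covers all 9

Answer: 2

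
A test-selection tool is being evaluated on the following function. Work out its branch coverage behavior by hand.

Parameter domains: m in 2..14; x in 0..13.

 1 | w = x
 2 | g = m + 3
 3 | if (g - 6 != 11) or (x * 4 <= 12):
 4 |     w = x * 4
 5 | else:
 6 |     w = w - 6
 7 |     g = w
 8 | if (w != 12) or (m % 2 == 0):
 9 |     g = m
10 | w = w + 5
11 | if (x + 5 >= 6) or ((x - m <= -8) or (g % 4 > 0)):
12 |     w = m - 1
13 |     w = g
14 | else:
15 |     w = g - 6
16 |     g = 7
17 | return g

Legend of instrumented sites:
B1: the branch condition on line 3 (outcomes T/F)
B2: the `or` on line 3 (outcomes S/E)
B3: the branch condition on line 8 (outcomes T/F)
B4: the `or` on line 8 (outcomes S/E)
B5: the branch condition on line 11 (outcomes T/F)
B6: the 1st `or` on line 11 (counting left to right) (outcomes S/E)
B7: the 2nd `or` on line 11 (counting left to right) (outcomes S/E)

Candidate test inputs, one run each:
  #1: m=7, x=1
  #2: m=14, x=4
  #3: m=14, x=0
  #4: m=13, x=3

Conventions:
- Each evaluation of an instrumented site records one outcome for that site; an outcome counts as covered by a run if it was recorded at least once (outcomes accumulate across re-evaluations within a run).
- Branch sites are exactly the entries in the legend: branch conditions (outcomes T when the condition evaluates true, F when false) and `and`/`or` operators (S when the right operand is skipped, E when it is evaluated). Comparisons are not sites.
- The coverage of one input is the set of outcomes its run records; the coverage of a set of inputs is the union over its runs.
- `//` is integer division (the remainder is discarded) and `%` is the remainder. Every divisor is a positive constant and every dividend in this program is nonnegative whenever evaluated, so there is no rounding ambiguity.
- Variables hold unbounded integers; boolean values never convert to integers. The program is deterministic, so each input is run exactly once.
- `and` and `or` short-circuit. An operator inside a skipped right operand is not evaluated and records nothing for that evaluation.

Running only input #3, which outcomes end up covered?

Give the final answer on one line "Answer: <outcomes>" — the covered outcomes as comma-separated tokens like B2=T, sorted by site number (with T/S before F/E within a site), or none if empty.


Event log for input #3 (m=14, x=0):
  B2->E, B1->T, B4->S, B3->T, B6->E, B7->S, B5->T
collecting distinct outcomes: B1=T, B2=E, B3=T, B4=S, B5=T, B6=E, B7=S
Answer: B1=T, B2=E, B3=T, B4=S, B5=T, B6=E, B7=S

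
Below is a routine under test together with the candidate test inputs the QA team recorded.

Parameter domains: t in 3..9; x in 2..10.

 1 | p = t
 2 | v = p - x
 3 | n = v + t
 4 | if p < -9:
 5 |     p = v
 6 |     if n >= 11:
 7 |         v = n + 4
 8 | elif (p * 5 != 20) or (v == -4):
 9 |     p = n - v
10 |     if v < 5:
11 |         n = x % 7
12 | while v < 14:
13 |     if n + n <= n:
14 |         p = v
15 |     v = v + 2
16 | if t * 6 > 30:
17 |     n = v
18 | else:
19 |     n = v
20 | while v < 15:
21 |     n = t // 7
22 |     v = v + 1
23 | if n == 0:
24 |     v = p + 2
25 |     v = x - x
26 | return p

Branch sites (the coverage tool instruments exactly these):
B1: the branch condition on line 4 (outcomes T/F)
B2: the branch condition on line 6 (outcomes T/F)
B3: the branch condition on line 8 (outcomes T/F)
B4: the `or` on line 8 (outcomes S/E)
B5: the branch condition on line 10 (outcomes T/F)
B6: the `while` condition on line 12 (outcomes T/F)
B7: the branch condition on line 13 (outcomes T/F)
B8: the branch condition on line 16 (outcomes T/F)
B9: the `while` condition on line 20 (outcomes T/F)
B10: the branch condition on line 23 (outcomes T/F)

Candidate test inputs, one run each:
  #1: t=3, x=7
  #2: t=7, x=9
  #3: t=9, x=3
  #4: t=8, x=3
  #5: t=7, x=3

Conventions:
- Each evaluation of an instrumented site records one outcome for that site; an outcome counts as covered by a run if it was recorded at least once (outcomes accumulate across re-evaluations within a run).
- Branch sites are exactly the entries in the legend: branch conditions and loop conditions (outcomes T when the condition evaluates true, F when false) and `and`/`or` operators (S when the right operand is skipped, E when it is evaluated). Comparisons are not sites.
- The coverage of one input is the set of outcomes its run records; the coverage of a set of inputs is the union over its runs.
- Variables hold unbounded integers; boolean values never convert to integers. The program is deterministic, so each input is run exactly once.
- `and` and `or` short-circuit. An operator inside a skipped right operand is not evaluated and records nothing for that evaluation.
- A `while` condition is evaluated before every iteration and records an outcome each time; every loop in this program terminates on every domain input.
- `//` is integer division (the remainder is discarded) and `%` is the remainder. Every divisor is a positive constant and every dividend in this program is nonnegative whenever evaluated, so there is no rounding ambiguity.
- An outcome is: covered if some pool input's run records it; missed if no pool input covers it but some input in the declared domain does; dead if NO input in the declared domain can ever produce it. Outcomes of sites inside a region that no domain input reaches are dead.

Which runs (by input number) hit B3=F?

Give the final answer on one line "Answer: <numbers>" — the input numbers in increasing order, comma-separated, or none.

input #1 (t=3, x=7): never hits B3=F
input #2 (t=7, x=9): never hits B3=F
input #3 (t=9, x=3): never hits B3=F
input #4 (t=8, x=3): never hits B3=F
input #5 (t=7, x=3): never hits B3=F

Answer: none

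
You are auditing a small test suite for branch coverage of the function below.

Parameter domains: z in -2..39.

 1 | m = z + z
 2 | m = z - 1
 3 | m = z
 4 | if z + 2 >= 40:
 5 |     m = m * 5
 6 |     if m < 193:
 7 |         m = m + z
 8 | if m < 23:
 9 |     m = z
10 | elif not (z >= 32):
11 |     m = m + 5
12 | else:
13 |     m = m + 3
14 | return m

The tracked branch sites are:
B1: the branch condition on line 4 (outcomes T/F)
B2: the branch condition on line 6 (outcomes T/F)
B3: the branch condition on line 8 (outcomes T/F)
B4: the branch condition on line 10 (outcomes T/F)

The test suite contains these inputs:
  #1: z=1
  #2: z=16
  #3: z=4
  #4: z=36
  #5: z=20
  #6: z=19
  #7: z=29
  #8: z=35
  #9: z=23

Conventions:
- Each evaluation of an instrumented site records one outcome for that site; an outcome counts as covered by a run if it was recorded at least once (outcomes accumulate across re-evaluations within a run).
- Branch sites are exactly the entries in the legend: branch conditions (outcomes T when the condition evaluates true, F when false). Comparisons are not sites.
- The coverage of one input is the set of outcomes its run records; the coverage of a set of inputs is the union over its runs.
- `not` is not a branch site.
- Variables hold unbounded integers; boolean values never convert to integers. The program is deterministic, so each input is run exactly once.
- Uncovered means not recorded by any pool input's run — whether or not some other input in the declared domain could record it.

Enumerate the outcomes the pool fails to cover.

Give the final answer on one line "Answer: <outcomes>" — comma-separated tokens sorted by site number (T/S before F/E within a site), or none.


input #1 (z=1): covers B1=F, B3=T
input #2 (z=16): covers B1=F, B3=T
input #3 (z=4): covers B1=F, B3=T
input #4 (z=36): covers B1=F, B3=F, B4=F
input #5 (z=20): covers B1=F, B3=T
input #6 (z=19): covers B1=F, B3=T
input #7 (z=29): covers B1=F, B3=F, B4=T
input #8 (z=35): covers B1=F, B3=F, B4=F
input #9 (z=23): covers B1=F, B3=F, B4=T
union over the pool: B1=F, B3=T, B3=F, B4=T, B4=F
uncovered (3 of 8): B1=T, B2=T, B2=F
Answer: B1=T, B2=T, B2=F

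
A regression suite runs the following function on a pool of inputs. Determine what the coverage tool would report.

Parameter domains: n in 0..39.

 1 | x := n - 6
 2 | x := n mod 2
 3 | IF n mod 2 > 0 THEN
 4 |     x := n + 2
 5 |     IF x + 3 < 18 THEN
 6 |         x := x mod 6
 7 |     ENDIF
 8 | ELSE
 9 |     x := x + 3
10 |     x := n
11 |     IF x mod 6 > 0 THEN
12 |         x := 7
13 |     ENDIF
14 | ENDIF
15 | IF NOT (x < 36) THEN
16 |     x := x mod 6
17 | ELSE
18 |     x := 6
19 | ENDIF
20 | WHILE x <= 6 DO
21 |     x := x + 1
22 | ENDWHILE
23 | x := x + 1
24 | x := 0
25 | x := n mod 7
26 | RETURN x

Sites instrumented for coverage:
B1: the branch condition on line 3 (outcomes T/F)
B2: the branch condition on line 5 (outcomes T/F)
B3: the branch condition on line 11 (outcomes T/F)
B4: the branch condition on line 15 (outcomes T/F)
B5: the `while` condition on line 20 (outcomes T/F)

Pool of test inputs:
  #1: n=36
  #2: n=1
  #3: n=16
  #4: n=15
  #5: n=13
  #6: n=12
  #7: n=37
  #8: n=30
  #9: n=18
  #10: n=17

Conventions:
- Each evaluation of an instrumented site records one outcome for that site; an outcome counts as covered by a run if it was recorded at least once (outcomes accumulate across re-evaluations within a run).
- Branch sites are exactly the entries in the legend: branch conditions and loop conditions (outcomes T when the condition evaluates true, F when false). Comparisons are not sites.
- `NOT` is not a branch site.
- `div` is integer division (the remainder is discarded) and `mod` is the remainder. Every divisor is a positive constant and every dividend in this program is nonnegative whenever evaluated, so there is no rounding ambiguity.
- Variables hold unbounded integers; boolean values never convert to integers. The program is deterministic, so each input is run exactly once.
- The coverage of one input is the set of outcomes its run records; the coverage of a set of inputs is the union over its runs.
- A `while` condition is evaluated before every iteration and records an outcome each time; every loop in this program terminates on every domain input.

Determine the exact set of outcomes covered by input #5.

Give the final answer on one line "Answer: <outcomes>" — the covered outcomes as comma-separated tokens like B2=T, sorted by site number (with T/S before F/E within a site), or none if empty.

Tracing the run of input #5 (n=13):
  B1->T, B2->F, B4->F, B5->T, B5->F
distinct outcomes covered: B1=T, B2=F, B4=F, B5=T, B5=F

Answer: B1=T, B2=F, B4=F, B5=T, B5=F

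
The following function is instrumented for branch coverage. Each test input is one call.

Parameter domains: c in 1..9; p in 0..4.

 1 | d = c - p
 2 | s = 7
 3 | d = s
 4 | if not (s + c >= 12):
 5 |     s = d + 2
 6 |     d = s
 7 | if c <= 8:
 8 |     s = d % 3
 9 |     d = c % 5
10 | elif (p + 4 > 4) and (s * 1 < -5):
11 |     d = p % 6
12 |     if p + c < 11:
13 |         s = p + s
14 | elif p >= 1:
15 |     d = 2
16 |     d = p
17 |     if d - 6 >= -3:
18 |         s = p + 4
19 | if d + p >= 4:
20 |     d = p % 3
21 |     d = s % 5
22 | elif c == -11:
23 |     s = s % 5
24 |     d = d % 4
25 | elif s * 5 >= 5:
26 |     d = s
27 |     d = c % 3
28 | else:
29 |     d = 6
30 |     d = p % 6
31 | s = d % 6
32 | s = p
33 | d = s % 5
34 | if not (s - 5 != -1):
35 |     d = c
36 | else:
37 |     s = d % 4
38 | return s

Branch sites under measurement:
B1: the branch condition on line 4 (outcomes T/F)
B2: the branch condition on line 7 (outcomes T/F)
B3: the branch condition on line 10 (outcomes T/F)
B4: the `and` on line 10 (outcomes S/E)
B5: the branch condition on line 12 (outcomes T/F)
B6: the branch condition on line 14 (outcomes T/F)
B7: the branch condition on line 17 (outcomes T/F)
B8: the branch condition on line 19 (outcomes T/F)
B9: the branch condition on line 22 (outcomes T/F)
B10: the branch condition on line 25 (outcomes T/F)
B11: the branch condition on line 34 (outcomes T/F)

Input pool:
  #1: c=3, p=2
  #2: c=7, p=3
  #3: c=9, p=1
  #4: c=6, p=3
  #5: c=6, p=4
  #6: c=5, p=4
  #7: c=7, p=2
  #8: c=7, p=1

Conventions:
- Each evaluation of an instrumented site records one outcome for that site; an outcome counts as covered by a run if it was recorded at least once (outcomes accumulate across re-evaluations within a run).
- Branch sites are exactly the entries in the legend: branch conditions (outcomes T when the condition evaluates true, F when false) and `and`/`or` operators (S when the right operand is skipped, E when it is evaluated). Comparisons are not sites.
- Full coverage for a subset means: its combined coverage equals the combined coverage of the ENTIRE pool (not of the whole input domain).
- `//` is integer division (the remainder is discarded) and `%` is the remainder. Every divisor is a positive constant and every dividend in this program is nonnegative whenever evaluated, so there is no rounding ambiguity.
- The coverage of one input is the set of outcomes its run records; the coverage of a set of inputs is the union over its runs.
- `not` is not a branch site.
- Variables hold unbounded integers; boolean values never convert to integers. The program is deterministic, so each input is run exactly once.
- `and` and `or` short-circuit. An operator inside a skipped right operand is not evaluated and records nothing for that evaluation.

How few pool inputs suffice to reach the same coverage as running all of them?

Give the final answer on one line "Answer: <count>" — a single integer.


input #1 (c=3, p=2): events B1->T, B2->T, B8->T, B11->F; covers B1=T, B2=T, B8=T, B11=F
input #2 (c=7, p=3): events B1->F, B2->T, B8->T, B11->F; covers B1=F, B2=T, B8=T, B11=F
input #3 (c=9, p=1): events B1->F, B2->F, B4->E, B3->F, B6->T, B7->F, B8->F, B9->F, B10->T, B11->F; covers B1=F, B2=F, B3=F, B4=E, B6=T, B7=F, B8=F, B9=F, B10=T, B11=F
input #4 (c=6, p=3): events B1->F, B2->T, B8->T, B11->F; covers B1=F, B2=T, B8=T, B11=F
input #5 (c=6, p=4): events B1->F, B2->T, B8->T, B11->T; covers B1=F, B2=T, B8=T, B11=T
input #6 (c=5, p=4): events B1->F, B2->T, B8->T, B11->T; covers B1=F, B2=T, B8=T, B11=T
input #7 (c=7, p=2): events B1->F, B2->T, B8->T, B11->F; covers B1=F, B2=T, B8=T, B11=F
input #8 (c=7, p=1): events B1->F, B2->T, B8->F, B9->F, B10->T, B11->F; covers B1=F, B2=T, B8=F, B9=F, B10=T, B11=F
pool-wide coverage (14 outcomes): B1=T, B1=F, B2=T, B2=F, B3=F, B4=E, B6=T, B7=F, B8=T, B8=F, B9=F, B10=T, B11=T, B11=F
no size-1 subset reaches all 14 outcomes (best union: 10/14)
no size-2 subset reaches all 14 outcomes (best union: 13/14)
at size 3, {1, 3, 5} reaches all 14 outcomes; every lexicographically earlier size-3 subset fails
Answer: 3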